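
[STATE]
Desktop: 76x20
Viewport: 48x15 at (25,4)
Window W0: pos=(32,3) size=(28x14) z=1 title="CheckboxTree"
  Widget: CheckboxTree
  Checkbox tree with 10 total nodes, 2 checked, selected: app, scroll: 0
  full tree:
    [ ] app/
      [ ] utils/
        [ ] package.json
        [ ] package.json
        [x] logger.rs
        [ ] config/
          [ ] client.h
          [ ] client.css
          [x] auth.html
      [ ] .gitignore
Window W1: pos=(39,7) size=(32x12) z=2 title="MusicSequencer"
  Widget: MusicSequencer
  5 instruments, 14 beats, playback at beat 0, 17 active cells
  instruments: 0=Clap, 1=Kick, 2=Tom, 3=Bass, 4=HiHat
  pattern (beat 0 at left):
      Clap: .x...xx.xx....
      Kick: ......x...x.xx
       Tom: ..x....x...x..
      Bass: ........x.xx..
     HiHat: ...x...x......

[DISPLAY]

       ┃ CheckboxTree             ┃             
       ┠──────────────────────────┨             
       ┃>[-] app/                 ┃             
       ┃   [-]┏━━━━━━━━━━━━━━━━━━━━━━━━━━━━━━┓  
       ┃     [┃ MusicSequencer               ┃  
       ┃     [┠──────────────────────────────┨  
       ┃     [┃      ▼1234567890123          ┃  
       ┃     [┃  Clap·█···██·██····          ┃  
       ┃      ┃  Kick······█···█·██          ┃  
       ┃      ┃   Tom··█····█···█··          ┃  
       ┃      ┃  Bass········█·██··          ┃  
       ┃   [ ]┃ HiHat···█···█······          ┃  
       ┗━━━━━━┃                              ┃  
              ┃                              ┃  
              ┗━━━━━━━━━━━━━━━━━━━━━━━━━━━━━━┛  


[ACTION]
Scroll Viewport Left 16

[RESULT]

                       ┃ CheckboxTree           
                       ┠────────────────────────
                       ┃>[-] app/               
                       ┃   [-]┏━━━━━━━━━━━━━━━━━
                       ┃     [┃ MusicSequencer  
                       ┃     [┠─────────────────
                       ┃     [┃      ▼1234567890
                       ┃     [┃  Clap·█···██·██·
                       ┃      ┃  Kick······█···█
                       ┃      ┃   Tom··█····█···
                       ┃      ┃  Bass········█·█
                       ┃   [ ]┃ HiHat···█···█···
                       ┗━━━━━━┃                 
                              ┃                 
                              ┗━━━━━━━━━━━━━━━━━


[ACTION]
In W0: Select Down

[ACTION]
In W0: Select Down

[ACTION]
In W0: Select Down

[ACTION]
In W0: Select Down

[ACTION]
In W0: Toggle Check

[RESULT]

                       ┃ CheckboxTree           
                       ┠────────────────────────
                       ┃ [-] app/               
                       ┃   [-]┏━━━━━━━━━━━━━━━━━
                       ┃     [┃ MusicSequencer  
                       ┃     [┠─────────────────
                       ┃>    [┃      ▼1234567890
                       ┃     [┃  Clap·█···██·██·
                       ┃      ┃  Kick······█···█
                       ┃      ┃   Tom··█····█···
                       ┃      ┃  Bass········█·█
                       ┃   [ ]┃ HiHat···█···█···
                       ┗━━━━━━┃                 
                              ┃                 
                              ┗━━━━━━━━━━━━━━━━━


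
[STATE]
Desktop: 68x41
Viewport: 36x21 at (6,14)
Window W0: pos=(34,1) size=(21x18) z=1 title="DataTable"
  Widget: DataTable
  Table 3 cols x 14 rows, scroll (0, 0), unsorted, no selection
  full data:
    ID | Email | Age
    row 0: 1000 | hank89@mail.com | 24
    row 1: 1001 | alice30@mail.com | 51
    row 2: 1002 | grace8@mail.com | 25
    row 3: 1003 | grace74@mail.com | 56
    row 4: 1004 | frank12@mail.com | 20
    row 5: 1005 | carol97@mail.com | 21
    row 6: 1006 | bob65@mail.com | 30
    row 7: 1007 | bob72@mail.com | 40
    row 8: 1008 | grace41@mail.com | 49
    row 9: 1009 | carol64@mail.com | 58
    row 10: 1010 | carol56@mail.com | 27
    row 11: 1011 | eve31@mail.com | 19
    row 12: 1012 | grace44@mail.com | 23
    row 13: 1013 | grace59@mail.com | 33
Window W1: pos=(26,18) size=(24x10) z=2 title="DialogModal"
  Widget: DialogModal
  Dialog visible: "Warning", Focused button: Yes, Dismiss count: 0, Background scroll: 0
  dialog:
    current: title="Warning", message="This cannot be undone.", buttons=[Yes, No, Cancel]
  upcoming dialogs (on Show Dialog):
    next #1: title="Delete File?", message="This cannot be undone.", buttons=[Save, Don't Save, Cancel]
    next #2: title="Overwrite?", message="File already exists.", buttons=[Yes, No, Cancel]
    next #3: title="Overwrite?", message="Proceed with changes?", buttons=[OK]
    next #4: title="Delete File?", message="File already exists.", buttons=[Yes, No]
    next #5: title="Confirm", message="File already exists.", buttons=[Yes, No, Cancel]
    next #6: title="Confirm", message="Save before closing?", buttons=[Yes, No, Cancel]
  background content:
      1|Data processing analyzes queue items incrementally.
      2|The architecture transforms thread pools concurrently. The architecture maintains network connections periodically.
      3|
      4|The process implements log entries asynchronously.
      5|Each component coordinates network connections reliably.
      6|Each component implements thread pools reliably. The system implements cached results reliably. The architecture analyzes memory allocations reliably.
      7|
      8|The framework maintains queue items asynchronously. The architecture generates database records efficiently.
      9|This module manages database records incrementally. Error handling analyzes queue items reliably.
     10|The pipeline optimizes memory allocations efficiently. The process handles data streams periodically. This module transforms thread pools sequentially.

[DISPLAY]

                            ┃1008│gr
                            ┃1009│ca
                            ┃1010│ca
                            ┃1011│ev
                    ┏━━━━━━━━━━━━━━━
                    ┃ DialogModal   
                    ┠───────────────
                    ┃Da┌────────────
                    ┃Th│    Warning 
                    ┃  │This cannot 
                    ┃Th│[Yes]  No   
                    ┃Ea└────────────
                    ┃Each component 
                    ┗━━━━━━━━━━━━━━━
                                    
                                    
                                    
                                    
                                    
                                    
                                    


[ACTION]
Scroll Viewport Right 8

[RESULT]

                    ┃1008│grace41@ma
                    ┃1009│carol64@ma
                    ┃1010│carol56@ma
                    ┃1011│eve31@mail
            ┏━━━━━━━━━━━━━━━━━━━━━━┓
            ┃ DialogModal          ┃
            ┠──────────────────────┨
            ┃Da┌────────────────┐yz┃
            ┃Th│    Warning     │ns┃
            ┃  │This cannot be u│  ┃
            ┃Th│[Yes]  No   Canc│ts┃
            ┃Ea└────────────────┘in┃
            ┃Each component impleme┃
            ┗━━━━━━━━━━━━━━━━━━━━━━┛
                                    
                                    
                                    
                                    
                                    
                                    
                                    


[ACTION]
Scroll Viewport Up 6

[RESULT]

                    ┃1002│grace8@mai
                    ┃1003│grace74@ma
                    ┃1004│frank12@ma
                    ┃1005│carol97@ma
                    ┃1006│bob65@mail
                    ┃1007│bob72@mail
                    ┃1008│grace41@ma
                    ┃1009│carol64@ma
                    ┃1010│carol56@ma
                    ┃1011│eve31@mail
            ┏━━━━━━━━━━━━━━━━━━━━━━┓
            ┃ DialogModal          ┃
            ┠──────────────────────┨
            ┃Da┌────────────────┐yz┃
            ┃Th│    Warning     │ns┃
            ┃  │This cannot be u│  ┃
            ┃Th│[Yes]  No   Canc│ts┃
            ┃Ea└────────────────┘in┃
            ┃Each component impleme┃
            ┗━━━━━━━━━━━━━━━━━━━━━━┛
                                    


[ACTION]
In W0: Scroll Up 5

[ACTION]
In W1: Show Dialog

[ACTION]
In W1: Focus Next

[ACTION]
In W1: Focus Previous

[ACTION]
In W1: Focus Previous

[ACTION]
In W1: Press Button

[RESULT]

                    ┃1002│grace8@mai
                    ┃1003│grace74@ma
                    ┃1004│frank12@ma
                    ┃1005│carol97@ma
                    ┃1006│bob65@mail
                    ┃1007│bob72@mail
                    ┃1008│grace41@ma
                    ┃1009│carol64@ma
                    ┃1010│carol56@ma
                    ┃1011│eve31@mail
            ┏━━━━━━━━━━━━━━━━━━━━━━┓
            ┃ DialogModal          ┃
            ┠──────────────────────┨
            ┃Data processing analyz┃
            ┃The architecture trans┃
            ┃                      ┃
            ┃The process implements┃
            ┃Each component coordin┃
            ┃Each component impleme┃
            ┗━━━━━━━━━━━━━━━━━━━━━━┛
                                    


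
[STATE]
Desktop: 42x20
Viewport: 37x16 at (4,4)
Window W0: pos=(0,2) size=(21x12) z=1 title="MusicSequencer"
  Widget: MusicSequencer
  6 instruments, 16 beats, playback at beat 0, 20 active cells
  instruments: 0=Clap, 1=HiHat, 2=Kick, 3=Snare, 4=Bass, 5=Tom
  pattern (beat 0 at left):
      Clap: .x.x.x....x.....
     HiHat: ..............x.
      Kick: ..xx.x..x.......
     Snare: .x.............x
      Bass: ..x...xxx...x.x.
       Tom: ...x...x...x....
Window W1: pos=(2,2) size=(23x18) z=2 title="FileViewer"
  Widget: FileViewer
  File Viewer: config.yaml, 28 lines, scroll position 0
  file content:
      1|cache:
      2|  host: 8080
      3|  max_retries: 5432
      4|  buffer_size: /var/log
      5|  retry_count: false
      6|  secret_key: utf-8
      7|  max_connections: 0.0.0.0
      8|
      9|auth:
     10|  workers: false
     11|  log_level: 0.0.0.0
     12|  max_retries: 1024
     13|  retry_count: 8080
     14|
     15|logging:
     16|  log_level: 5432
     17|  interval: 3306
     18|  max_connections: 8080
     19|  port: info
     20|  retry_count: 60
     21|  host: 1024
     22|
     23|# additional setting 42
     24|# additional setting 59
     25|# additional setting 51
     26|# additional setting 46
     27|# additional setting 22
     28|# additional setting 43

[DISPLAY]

────────────────────┨                
ache:              ▲┃                
 host: 8080        █┃                
 max_retries: 5432 ░┃                
 buffer_size: /var/░┃                
 retry_count: false░┃                
 secret_key: utf-8 ░┃                
 max_connections: 0░┃                
                   ░┃                
uth:               ░┃                
 workers: false    ░┃                
 log_level: 0.0.0.0░┃                
 max_retries: 1024 ░┃                
 retry_count: 8080 ░┃                
                   ▼┃                
━━━━━━━━━━━━━━━━━━━━┛                


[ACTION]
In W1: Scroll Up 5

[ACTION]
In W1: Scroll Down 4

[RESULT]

────────────────────┨                
 retry_count: false▲┃                
 secret_key: utf-8 ░┃                
 max_connections: 0░┃                
                   ░┃                
uth:               █┃                
 workers: false    ░┃                
 log_level: 0.0.0.0░┃                
 max_retries: 1024 ░┃                
 retry_count: 8080 ░┃                
                   ░┃                
ogging:            ░┃                
 log_level: 5432   ░┃                
 interval: 3306    ░┃                
 max_connections: 8▼┃                
━━━━━━━━━━━━━━━━━━━━┛                


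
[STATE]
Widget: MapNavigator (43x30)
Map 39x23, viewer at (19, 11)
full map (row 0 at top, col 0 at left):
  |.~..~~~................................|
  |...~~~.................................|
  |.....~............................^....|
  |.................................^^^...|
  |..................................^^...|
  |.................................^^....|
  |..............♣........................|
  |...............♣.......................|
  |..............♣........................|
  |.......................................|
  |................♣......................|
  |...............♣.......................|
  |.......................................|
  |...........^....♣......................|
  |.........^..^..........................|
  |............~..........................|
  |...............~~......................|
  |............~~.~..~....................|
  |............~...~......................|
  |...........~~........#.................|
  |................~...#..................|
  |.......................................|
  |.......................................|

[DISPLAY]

                                           
                                           
                                           
                                           
  .~..~~~................................  
  ...~~~.................................  
  .....~............................^....  
  .................................^^^...  
  ..................................^^...  
  .................................^^....  
  ..............♣........................  
  ...............♣.......................  
  ..............♣........................  
  .......................................  
  ................♣......................  
  ...............♣...@...................  
  .......................................  
  ...........^....♣......................  
  .........^..^..........................  
  ............~..........................  
  ...............~~......................  
  ............~~.~..~....................  
  ............~...~......................  
  ...........~~........#.................  
  ................~...#..................  
  .......................................  
  .......................................  
                                           
                                           
                                           


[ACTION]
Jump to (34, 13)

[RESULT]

                                           
                                           
..........................                 
..........................                 
.....................^....                 
....................^^^...                 
.....................^^...                 
....................^^....                 
.♣........................                 
..♣.......................                 
.♣........................                 
..........................                 
...♣......................                 
..♣.......................                 
..........................                 
...♣.................@....                 
..........................                 
..........................                 
..~~......................                 
~.~..~....................                 
...~......................                 
........#.................                 
...~...#..................                 
..........................                 
..........................                 
                                           
                                           
                                           
                                           
                                           


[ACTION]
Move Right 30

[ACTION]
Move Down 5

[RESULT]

................^^^...                     
.................^^...                     
................^^....                     
......................                     
......................                     
......................                     
......................                     
......................                     
......................                     
......................                     
......................                     
......................                     
......................                     
......................                     
.~....................                     
.....................@                     
....#.................                     
...#..................                     
......................                     
......................                     
                                           
                                           
                                           
                                           
                                           
                                           
                                           
                                           
                                           
                                           


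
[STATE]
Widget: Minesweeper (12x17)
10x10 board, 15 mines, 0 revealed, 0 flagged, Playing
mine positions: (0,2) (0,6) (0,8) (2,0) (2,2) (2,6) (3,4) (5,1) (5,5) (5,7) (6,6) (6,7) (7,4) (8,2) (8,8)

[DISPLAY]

■■■■■■■■■■  
■■■■■■■■■■  
■■■■■■■■■■  
■■■■■■■■■■  
■■■■■■■■■■  
■■■■■■■■■■  
■■■■■■■■■■  
■■■■■■■■■■  
■■■■■■■■■■  
■■■■■■■■■■  
            
            
            
            
            
            
            


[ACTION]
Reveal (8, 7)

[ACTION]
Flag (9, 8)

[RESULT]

■■■■■■■■■■  
■■■■■■■■■■  
■■■■■■■■■■  
■■■■■■■■■■  
■■■■■■■■■■  
■■■■■■■■■■  
■■■■■■■■■■  
■■■■■■■■■■  
■■■■■■■1■■  
■■■■■■■■⚑■  
            
            
            
            
            
            
            


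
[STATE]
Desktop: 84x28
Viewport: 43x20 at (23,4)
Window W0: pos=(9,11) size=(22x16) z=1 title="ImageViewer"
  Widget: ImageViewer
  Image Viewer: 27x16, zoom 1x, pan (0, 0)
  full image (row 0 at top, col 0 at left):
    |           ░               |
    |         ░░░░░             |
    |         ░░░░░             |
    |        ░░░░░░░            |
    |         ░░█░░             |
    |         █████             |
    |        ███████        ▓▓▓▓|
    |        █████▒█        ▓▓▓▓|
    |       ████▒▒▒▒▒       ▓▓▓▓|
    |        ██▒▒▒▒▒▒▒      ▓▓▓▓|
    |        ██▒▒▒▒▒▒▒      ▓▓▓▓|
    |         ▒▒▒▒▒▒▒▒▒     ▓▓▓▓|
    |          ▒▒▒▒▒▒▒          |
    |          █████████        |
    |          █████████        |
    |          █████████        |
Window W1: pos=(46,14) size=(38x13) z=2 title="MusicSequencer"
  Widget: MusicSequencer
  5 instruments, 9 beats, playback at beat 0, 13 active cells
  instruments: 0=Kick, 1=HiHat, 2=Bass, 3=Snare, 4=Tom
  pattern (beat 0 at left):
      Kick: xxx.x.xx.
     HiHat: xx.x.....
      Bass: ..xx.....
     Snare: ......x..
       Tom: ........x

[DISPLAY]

                                           
                                           
                                           
                                           
                                           
                                           
                                           
━━━━━━━┓                                   
       ┃                                   
───────┨                                   
       ┃               ┏━━━━━━━━━━━━━━━━━━━
░      ┃               ┃ MusicSequencer    
░      ┃               ┠───────────────────
░░     ┃               ┃      ▼12345678    
░      ┃               ┃  Kick███·█·██·    
█      ┃               ┃ HiHat██·█·····    
██     ┃               ┃  Bass··██·····    
▒█     ┃               ┃ Snare······█··    
▒▒▒    ┃               ┃   Tom········█    
▒▒▒▒   ┃               ┃                   


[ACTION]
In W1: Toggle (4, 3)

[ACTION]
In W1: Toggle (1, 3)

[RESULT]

                                           
                                           
                                           
                                           
                                           
                                           
                                           
━━━━━━━┓                                   
       ┃                                   
───────┨                                   
       ┃               ┏━━━━━━━━━━━━━━━━━━━
░      ┃               ┃ MusicSequencer    
░      ┃               ┠───────────────────
░░     ┃               ┃      ▼12345678    
░      ┃               ┃  Kick███·█·██·    
█      ┃               ┃ HiHat██·······    
██     ┃               ┃  Bass··██·····    
▒█     ┃               ┃ Snare······█··    
▒▒▒    ┃               ┃   Tom···█····█    
▒▒▒▒   ┃               ┃                   


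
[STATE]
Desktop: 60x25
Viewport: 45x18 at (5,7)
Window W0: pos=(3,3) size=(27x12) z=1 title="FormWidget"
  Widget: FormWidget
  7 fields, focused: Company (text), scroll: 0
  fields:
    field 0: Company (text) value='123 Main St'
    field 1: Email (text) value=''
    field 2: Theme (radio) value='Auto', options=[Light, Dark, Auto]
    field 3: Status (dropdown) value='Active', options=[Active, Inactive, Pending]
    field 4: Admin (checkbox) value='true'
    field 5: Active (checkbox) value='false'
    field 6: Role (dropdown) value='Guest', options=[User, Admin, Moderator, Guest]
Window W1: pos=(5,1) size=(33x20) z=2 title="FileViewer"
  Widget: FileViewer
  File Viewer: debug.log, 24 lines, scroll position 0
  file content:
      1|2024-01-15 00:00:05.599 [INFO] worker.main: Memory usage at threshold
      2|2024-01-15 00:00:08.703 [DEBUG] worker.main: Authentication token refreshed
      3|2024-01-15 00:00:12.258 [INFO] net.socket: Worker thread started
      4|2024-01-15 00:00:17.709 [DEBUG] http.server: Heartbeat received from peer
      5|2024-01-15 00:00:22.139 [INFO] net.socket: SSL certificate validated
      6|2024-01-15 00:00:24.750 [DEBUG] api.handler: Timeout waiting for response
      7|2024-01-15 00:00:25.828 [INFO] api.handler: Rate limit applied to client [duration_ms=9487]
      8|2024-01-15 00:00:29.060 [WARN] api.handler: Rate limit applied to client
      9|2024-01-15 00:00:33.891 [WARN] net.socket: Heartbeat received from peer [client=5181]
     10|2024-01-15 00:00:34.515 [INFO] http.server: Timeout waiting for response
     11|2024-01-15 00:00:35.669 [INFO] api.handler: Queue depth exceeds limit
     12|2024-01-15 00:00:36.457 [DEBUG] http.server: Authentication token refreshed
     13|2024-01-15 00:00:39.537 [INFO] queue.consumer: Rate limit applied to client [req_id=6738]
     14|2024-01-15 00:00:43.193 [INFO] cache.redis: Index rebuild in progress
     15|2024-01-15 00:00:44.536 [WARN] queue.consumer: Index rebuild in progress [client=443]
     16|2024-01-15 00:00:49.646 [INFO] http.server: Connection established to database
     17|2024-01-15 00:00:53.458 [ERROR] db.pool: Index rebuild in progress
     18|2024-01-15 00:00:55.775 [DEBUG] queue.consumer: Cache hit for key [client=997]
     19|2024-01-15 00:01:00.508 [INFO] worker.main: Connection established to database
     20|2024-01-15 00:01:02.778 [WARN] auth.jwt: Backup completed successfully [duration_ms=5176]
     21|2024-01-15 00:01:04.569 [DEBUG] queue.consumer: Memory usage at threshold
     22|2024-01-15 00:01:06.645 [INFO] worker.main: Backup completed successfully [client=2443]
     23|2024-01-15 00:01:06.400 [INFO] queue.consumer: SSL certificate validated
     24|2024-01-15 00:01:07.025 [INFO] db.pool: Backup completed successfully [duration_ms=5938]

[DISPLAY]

┃2024-01-15 00:00:17.709 [DEBUG░┃            
┃2024-01-15 00:00:22.139 [INFO]░┃            
┃2024-01-15 00:00:24.750 [DEBUG░┃            
┃2024-01-15 00:00:25.828 [INFO]░┃            
┃2024-01-15 00:00:29.060 [WARN]░┃            
┃2024-01-15 00:00:33.891 [WARN]░┃            
┃2024-01-15 00:00:34.515 [INFO]░┃            
┃2024-01-15 00:00:35.669 [INFO]░┃            
┃2024-01-15 00:00:36.457 [DEBUG░┃            
┃2024-01-15 00:00:39.537 [INFO]░┃            
┃2024-01-15 00:00:43.193 [INFO]░┃            
┃2024-01-15 00:00:44.536 [WARN]░┃            
┃2024-01-15 00:00:49.646 [INFO]▼┃            
┗━━━━━━━━━━━━━━━━━━━━━━━━━━━━━━━┛            
                                             
                                             
                                             
                                             


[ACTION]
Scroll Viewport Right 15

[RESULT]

5 00:00:17.709 [DEBUG░┃                      
5 00:00:22.139 [INFO]░┃                      
5 00:00:24.750 [DEBUG░┃                      
5 00:00:25.828 [INFO]░┃                      
5 00:00:29.060 [WARN]░┃                      
5 00:00:33.891 [WARN]░┃                      
5 00:00:34.515 [INFO]░┃                      
5 00:00:35.669 [INFO]░┃                      
5 00:00:36.457 [DEBUG░┃                      
5 00:00:39.537 [INFO]░┃                      
5 00:00:43.193 [INFO]░┃                      
5 00:00:44.536 [WARN]░┃                      
5 00:00:49.646 [INFO]▼┃                      
━━━━━━━━━━━━━━━━━━━━━━┛                      
                                             
                                             
                                             
                                             


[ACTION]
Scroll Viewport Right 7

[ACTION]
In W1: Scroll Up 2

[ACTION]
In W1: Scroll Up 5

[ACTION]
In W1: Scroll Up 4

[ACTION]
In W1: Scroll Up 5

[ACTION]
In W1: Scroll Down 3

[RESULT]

5 00:00:25.828 [INFO]░┃                      
5 00:00:29.060 [WARN]░┃                      
5 00:00:33.891 [WARN]░┃                      
5 00:00:34.515 [INFO]█┃                      
5 00:00:35.669 [INFO]░┃                      
5 00:00:36.457 [DEBUG░┃                      
5 00:00:39.537 [INFO]░┃                      
5 00:00:43.193 [INFO]░┃                      
5 00:00:44.536 [WARN]░┃                      
5 00:00:49.646 [INFO]░┃                      
5 00:00:53.458 [ERROR░┃                      
5 00:00:55.775 [DEBUG░┃                      
5 00:01:00.508 [INFO]▼┃                      
━━━━━━━━━━━━━━━━━━━━━━┛                      
                                             
                                             
                                             
                                             


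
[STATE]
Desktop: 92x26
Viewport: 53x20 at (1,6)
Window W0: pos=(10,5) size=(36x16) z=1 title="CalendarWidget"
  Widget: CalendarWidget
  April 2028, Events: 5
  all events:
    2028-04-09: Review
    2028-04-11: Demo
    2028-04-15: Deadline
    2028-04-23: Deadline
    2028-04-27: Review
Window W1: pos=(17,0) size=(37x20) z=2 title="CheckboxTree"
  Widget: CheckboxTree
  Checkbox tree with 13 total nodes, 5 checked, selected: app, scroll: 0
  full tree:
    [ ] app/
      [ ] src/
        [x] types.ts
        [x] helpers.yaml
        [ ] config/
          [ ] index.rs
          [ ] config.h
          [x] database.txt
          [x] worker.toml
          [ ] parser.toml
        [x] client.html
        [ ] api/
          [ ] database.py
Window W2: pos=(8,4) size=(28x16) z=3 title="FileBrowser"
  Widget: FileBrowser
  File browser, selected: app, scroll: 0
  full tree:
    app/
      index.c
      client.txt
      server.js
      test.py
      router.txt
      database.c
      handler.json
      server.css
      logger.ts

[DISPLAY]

       ┠──────────────────────────┨aml              ┃
       ┃> [-] app/                ┃                 ┃
       ┃    index.c               ┃s                ┃
       ┃    client.txt            ┃h                ┃
       ┃    server.js             ┃e.txt            ┃
       ┃    test.py               ┃toml             ┃
       ┃    router.txt            ┃toml             ┃
       ┃    database.c            ┃ml               ┃
       ┃    handler.json          ┃                 ┃
       ┃    server.css            ┃e.py             ┃
       ┃    logger.ts             ┃                 ┃
       ┃                          ┃                 ┃
       ┃                          ┃                 ┃
       ┗━━━━━━━━━━━━━━━━━━━━━━━━━━┛━━━━━━━━━━━━━━━━━┛
         ┗━━━━━━━━━━━━━━━━━━━━━━━━━━━━━━━━━━┛        
                                                     
                                                     
                                                     
                                                     
                                                     


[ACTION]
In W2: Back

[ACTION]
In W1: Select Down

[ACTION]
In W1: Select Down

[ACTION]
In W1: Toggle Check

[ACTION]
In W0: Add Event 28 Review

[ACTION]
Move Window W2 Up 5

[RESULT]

       ┃    server.js             ┃aml              ┃
       ┃    test.py               ┃                 ┃
       ┃    router.txt            ┃s                ┃
       ┃    database.c            ┃h                ┃
       ┃    handler.json          ┃e.txt            ┃
       ┃    server.css            ┃toml             ┃
       ┃    logger.ts             ┃toml             ┃
       ┃                          ┃ml               ┃
       ┃                          ┃                 ┃
       ┗━━━━━━━━━━━━━━━━━━━━━━━━━━┛e.py             ┃
         ┃      ┃                                   ┃
         ┃      ┃                                   ┃
         ┃      ┃                                   ┃
         ┃      ┗━━━━━━━━━━━━━━━━━━━━━━━━━━━━━━━━━━━┛
         ┗━━━━━━━━━━━━━━━━━━━━━━━━━━━━━━━━━━┛        
                                                     
                                                     
                                                     
                                                     
                                                     


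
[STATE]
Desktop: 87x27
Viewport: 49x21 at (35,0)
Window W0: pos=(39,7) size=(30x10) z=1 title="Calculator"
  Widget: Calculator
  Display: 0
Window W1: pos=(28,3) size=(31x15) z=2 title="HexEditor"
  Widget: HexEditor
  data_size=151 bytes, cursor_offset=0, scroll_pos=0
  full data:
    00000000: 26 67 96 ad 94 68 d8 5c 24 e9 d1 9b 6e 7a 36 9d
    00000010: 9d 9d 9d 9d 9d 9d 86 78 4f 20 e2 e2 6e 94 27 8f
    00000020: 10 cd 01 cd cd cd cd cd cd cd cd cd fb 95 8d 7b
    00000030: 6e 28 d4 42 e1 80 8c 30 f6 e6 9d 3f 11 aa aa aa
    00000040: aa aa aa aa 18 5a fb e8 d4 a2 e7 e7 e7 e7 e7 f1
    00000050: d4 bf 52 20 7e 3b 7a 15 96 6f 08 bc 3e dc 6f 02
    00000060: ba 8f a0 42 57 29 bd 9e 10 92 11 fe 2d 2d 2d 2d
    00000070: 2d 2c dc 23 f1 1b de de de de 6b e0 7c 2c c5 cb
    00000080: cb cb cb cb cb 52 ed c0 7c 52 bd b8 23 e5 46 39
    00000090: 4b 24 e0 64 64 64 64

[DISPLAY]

                                                 
                                                 
                                                 
━━━━━━━━━━━━━━━━━━━━━━━┓                         
itor                   ┃                         
───────────────────────┨                         
00  26 67 96 ad 94 68 d┃                         
10  9d 9d 9d 9d 9d 9d 8┃━━━━━━━━━┓               
20  10 cd 01 cd cd cd c┃         ┃               
30  6e 28 d4 42 e1 80 8┃─────────┨               
40  aa aa aa aa 18 5a f┃        0┃               
50  d4 bf 52 20 7e 3b 7┃         ┃               
60  ba 8f a0 42 57 29 b┃         ┃               
70  2d 2c dc 23 f1 1b d┃         ┃               
80  cb cb cb cb cb 52 e┃         ┃               
90  4b 24 e0 64 64 64 6┃         ┃               
                       ┃━━━━━━━━━┛               
━━━━━━━━━━━━━━━━━━━━━━━┛                         
                                                 
                                                 
                                                 


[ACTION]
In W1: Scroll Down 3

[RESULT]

                                                 
                                                 
                                                 
━━━━━━━━━━━━━━━━━━━━━━━┓                         
itor                   ┃                         
───────────────────────┨                         
30  6e 28 d4 42 e1 80 8┃                         
40  aa aa aa aa 18 5a f┃━━━━━━━━━┓               
50  d4 bf 52 20 7e 3b 7┃         ┃               
60  ba 8f a0 42 57 29 b┃─────────┨               
70  2d 2c dc 23 f1 1b d┃        0┃               
80  cb cb cb cb cb 52 e┃         ┃               
90  4b 24 e0 64 64 64 6┃         ┃               
                       ┃         ┃               
                       ┃         ┃               
                       ┃         ┃               
                       ┃━━━━━━━━━┛               
━━━━━━━━━━━━━━━━━━━━━━━┛                         
                                                 
                                                 
                                                 


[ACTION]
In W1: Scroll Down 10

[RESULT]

                                                 
                                                 
                                                 
━━━━━━━━━━━━━━━━━━━━━━━┓                         
itor                   ┃                         
───────────────────────┨                         
90  4b 24 e0 64 64 64 6┃                         
                       ┃━━━━━━━━━┓               
                       ┃         ┃               
                       ┃─────────┨               
                       ┃        0┃               
                       ┃         ┃               
                       ┃         ┃               
                       ┃         ┃               
                       ┃         ┃               
                       ┃         ┃               
                       ┃━━━━━━━━━┛               
━━━━━━━━━━━━━━━━━━━━━━━┛                         
                                                 
                                                 
                                                 


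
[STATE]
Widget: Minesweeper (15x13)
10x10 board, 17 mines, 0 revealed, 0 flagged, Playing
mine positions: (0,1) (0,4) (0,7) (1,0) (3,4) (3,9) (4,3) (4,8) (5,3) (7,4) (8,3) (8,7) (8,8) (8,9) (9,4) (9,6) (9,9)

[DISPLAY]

■■■■■■■■■■     
■■■■■■■■■■     
■■■■■■■■■■     
■■■■■■■■■■     
■■■■■■■■■■     
■■■■■■■■■■     
■■■■■■■■■■     
■■■■■■■■■■     
■■■■■■■■■■     
■■■■■■■■■■     
               
               
               


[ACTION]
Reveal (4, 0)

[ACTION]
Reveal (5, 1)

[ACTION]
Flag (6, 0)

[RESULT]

■■■■■■■■■■     
■211■■■■■■     
11 1■■■■■■     
  12■■■■■■     
  2■■■■■■■     
  2■■■■■■■     
  1■■■■■■■     
  1■■■■■■■     
  1■■■■■■■     
  1■■■■■■■     
               
               
               


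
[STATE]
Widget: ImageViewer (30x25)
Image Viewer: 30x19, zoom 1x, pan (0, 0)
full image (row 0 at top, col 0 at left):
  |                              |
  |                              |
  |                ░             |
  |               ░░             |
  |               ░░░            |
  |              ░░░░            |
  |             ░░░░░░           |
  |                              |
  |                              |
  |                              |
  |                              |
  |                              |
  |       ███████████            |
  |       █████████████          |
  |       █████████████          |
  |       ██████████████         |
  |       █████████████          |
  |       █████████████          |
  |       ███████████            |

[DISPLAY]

                              
                              
                ░             
               ░░             
               ░░░            
              ░░░░            
             ░░░░░░           
                              
                              
                              
                              
                              
       ███████████            
       █████████████          
       █████████████          
       ██████████████         
       █████████████          
       █████████████          
       ███████████            
                              
                              
                              
                              
                              
                              


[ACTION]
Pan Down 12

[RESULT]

       ███████████            
       █████████████          
       █████████████          
       ██████████████         
       █████████████          
       █████████████          
       ███████████            
                              
                              
                              
                              
                              
                              
                              
                              
                              
                              
                              
                              
                              
                              
                              
                              
                              
                              


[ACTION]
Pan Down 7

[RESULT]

                              
                              
                              
                              
                              
                              
                              
                              
                              
                              
                              
                              
                              
                              
                              
                              
                              
                              
                              
                              
                              
                              
                              
                              
                              


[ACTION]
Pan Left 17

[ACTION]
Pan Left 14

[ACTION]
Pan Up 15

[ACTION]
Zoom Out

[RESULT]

               ░░░            
              ░░░░            
             ░░░░░░           
                              
                              
                              
                              
                              
       ███████████            
       █████████████          
       █████████████          
       ██████████████         
       █████████████          
       █████████████          
       ███████████            
                              
                              
                              
                              
                              
                              
                              
                              
                              
                              
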